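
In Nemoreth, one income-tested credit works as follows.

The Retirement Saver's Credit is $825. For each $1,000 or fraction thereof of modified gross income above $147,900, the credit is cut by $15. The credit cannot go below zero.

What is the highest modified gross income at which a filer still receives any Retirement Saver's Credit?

$201,900

After 54 increments the reduction is 54 × $15 = $810, leaving $15; one more increment wipes it out. Increment 54 ends at excess 54 × $1,000 = $54,000, so the highest qualifying income is $147,900 + $54,000 = $201,900.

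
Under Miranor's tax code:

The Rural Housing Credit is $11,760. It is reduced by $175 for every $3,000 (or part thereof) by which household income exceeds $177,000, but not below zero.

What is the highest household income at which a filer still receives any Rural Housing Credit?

After 67 increments the reduction is 67 × $175 = $11,725, leaving $35; one more increment wipes it out. Increment 67 ends at excess 67 × $3,000 = $201,000, so the highest qualifying income is $177,000 + $201,000 = $378,000.

$378,000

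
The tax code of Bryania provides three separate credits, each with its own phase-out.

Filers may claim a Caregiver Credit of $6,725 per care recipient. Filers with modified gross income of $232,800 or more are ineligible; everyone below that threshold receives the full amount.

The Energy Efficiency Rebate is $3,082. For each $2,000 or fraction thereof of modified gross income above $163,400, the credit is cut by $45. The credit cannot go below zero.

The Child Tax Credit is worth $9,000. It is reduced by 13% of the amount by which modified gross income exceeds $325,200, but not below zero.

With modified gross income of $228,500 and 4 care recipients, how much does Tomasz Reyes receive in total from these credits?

Caregiver Credit: base = 4 × $6,725 = $26,900. $228,500 is below the $232,800 cutoff, so the full $26,900 applies.
Energy Efficiency Rebate: income exceeds $163,400 by $65,100, which is 33 full-or-partial $2,000 increments; reduction = 33 × $45 = $1,485, leaving $1,597.
Child Tax Credit: $228,500 is at or below the $325,200 threshold, so the full $9,000 applies.
Total: $26,900 + $1,597 + $9,000 = $37,497.

$37,497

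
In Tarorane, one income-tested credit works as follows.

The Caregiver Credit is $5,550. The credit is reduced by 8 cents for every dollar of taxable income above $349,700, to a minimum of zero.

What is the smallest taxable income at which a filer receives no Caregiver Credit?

The credit falls by 8% of each dollar above $349,700, so it reaches zero when the excess is $5,550 / 8% = $69,375: income = $349,700 + $69,375 = $419,075.

$419,075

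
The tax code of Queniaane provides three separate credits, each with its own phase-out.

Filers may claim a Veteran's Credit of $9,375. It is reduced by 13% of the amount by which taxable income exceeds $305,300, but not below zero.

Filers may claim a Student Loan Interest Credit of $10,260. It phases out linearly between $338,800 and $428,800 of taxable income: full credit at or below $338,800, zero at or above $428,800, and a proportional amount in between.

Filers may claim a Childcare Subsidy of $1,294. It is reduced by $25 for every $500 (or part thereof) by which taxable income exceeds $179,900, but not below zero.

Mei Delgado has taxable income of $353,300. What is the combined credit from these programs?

$11,742

Veteran's Credit: 13% of the $48,000 excess over $305,300 is $6,240; credit = $9,375 − $6,240 = $3,135.
Student Loan Interest Credit: $353,300 is $14,500 into a $90,000 phase-out range, leaving 75,500/90,000 of the credit: $10,260 × 75,500/90,000 = $8,607.
Childcare Subsidy: income exceeds $179,900 by $173,400 → 347 increments × $25 = $8,675 ≥ base, so the credit is $0.
Total: $3,135 + $8,607 + $0 = $11,742.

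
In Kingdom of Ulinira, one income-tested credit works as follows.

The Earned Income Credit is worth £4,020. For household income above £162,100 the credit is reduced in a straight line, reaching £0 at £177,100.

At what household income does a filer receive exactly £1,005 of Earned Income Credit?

£1,005 is 1,005/4,020 of the full £4,020, so 3,015/4,020 of the £15,000 range has been used: income = £162,100 + £15,000 × 3,015/4,020 = £173,350.

£173,350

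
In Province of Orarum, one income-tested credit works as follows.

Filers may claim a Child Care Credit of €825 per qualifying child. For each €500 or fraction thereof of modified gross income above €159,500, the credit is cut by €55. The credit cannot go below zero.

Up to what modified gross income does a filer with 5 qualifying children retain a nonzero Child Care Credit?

€196,500

Full credit = 5 × €825 = €4,125.
After 74 increments the reduction is 74 × €55 = €4,070, leaving €55; one more increment wipes it out. Increment 74 ends at excess 74 × €500 = €37,000, so the highest qualifying income is €159,500 + €37,000 = €196,500.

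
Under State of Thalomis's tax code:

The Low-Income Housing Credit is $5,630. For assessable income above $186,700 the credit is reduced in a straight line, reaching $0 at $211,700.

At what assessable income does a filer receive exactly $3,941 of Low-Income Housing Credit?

$3,941 is 3,941/5,630 of the full $5,630, so 1,689/5,630 of the $25,000 range has been used: income = $186,700 + $25,000 × 1,689/5,630 = $194,200.

$194,200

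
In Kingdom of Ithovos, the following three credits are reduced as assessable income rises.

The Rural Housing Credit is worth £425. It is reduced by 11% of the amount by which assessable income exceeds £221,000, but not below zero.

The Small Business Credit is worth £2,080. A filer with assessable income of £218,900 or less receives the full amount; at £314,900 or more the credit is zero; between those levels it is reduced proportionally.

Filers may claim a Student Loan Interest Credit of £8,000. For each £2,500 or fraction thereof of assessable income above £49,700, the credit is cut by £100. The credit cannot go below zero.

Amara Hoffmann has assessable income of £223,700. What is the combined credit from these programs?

£3,104

Rural Housing Credit: 11% of the £2,700 excess over £221,000 is £297; credit = £425 − £297 = £128.
Small Business Credit: £223,700 is £4,800 into a £96,000 phase-out range, leaving 91,200/96,000 of the credit: £2,080 × 91,200/96,000 = £1,976.
Student Loan Interest Credit: income exceeds £49,700 by £174,000, which is 70 full-or-partial £2,500 increments; reduction = 70 × £100 = £7,000, leaving £1,000.
Total: £128 + £1,976 + £1,000 = £3,104.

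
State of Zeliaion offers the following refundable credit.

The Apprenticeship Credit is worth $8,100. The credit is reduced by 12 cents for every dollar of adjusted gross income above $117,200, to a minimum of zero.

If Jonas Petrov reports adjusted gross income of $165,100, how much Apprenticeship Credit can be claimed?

$2,352

Apprenticeship Credit: 12% of the $47,900 excess over $117,200 is $5,748; credit = $8,100 − $5,748 = $2,352.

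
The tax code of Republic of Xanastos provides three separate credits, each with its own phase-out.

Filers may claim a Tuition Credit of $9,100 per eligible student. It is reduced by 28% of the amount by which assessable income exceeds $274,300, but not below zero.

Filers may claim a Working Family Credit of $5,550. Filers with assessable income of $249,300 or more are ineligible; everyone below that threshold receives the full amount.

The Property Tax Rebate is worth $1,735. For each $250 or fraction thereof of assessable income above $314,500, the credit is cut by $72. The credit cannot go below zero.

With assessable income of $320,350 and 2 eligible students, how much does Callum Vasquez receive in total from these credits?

$5,313

Tuition Credit: base = 2 × $9,100 = $18,200. 28% of the $46,050 excess over $274,300 is $12,894; credit = $18,200 − $12,894 = $5,306.
Working Family Credit: $320,350 meets or exceeds the $249,300 cutoff, so the credit is $0.
Property Tax Rebate: income exceeds $314,500 by $5,850, which is 24 full-or-partial $250 increments; reduction = 24 × $72 = $1,728, leaving $7.
Total: $5,306 + $0 + $7 = $5,313.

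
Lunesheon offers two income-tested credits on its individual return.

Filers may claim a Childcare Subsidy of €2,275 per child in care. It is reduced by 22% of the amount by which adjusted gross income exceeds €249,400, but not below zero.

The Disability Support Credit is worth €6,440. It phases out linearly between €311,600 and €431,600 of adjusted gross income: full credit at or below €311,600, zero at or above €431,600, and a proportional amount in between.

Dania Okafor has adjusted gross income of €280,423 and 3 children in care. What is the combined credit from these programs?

€6,440

Childcare Subsidy: base = 3 × €2,275 = €6,825. 22% of the €31,023 excess over €249,400 is €6,825.06 ≥ base, so the credit is €0.
Disability Support Credit: €280,423 is at or below the €311,600 threshold, so the full €6,440 applies.
Total: €0 + €6,440 = €6,440.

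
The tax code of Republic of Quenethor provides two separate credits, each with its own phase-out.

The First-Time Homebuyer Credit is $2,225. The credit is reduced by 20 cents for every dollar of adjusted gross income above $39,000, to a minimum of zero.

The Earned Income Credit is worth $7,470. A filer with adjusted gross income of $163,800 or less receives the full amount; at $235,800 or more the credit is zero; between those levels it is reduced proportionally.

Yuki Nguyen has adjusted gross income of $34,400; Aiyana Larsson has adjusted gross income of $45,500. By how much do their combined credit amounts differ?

$1,300

Yuki ($34,400): First-Time Homebuyer Credit: $34,400 is at or below the $39,000 threshold, so the full $2,225 applies. Earned Income Credit: $34,400 is at or below the $163,800 threshold, so the full $7,470 applies. total $2,225 + $7,470 = $9,695
Aiyana ($45,500): First-Time Homebuyer Credit: 20% of the $6,500 excess over $39,000 is $1,300; credit = $2,225 − $1,300 = $925. Earned Income Credit: $45,500 is at or below the $163,800 threshold, so the full $7,470 applies. total $925 + $7,470 = $8,395
Difference: |$9,695 − $8,395| = $1,300.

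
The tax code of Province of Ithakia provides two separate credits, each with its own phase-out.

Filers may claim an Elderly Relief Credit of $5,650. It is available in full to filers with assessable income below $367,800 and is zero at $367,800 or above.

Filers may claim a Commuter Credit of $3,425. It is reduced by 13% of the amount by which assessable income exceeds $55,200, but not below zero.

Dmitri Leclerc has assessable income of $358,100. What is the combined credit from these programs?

Elderly Relief Credit: $358,100 is below the $367,800 cutoff, so the full $5,650 applies.
Commuter Credit: 13% of the $302,900 excess over $55,200 is $39,377 ≥ base, so the credit is $0.
Total: $5,650 + $0 = $5,650.

$5,650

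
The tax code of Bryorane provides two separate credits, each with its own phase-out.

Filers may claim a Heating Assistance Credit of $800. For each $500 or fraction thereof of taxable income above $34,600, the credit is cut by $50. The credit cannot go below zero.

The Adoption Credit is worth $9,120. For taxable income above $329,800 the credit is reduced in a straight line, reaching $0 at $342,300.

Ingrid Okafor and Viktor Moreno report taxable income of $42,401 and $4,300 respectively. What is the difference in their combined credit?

$800

Ingrid ($42,401): Heating Assistance Credit: income exceeds $34,600 by $7,801 → 16 increments × $50 = $800 ≥ base, so the credit is $0. Adoption Credit: $42,401 is at or below the $329,800 threshold, so the full $9,120 applies. total $0 + $9,120 = $9,120
Viktor ($4,300): Heating Assistance Credit: $4,300 is at or below the $34,600 threshold, so the full $800 applies. Adoption Credit: $4,300 is at or below the $329,800 threshold, so the full $9,120 applies. total $800 + $9,120 = $9,920
Difference: |$9,120 − $9,920| = $800.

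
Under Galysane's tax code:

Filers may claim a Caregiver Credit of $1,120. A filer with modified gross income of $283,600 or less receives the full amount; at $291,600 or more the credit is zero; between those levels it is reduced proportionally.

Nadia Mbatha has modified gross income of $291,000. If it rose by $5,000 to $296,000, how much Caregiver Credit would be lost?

$84

At $291,000 — $291,000 is $7,400 into a $8,000 phase-out range, leaving 600/8,000 of the credit: $1,120 × 600/8,000 = $84.
At $296,000 — $296,000 is at or above $291,600, so the credit is $0.
Lost: $84 − $0 = $84.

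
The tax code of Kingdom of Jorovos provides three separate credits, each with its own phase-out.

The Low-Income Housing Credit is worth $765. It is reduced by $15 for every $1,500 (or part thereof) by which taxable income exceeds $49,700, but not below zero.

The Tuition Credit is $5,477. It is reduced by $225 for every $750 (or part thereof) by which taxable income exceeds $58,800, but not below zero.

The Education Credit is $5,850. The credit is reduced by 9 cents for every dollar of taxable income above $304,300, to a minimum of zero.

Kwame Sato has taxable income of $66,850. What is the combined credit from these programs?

Low-Income Housing Credit: income exceeds $49,700 by $17,150, which is 12 full-or-partial $1,500 increments; reduction = 12 × $15 = $180, leaving $585.
Tuition Credit: income exceeds $58,800 by $8,050, which is 11 full-or-partial $750 increments; reduction = 11 × $225 = $2,475, leaving $3,002.
Education Credit: $66,850 is at or below the $304,300 threshold, so the full $5,850 applies.
Total: $585 + $3,002 + $5,850 = $9,437.

$9,437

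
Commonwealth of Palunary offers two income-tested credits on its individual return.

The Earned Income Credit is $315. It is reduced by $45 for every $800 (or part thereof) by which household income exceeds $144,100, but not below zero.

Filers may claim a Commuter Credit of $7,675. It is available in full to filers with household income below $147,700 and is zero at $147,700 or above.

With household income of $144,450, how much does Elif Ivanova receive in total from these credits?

$7,945

Earned Income Credit: income exceeds $144,100 by $350, which is 1 full-or-partial $800 increment; reduction = 1 × $45 = $45, leaving $270.
Commuter Credit: $144,450 is below the $147,700 cutoff, so the full $7,675 applies.
Total: $270 + $7,675 = $7,945.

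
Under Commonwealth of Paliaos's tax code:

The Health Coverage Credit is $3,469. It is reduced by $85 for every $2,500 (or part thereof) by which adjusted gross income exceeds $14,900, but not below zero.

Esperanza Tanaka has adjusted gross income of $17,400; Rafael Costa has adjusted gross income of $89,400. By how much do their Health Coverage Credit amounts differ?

Esperanza ($17,400): Health Coverage Credit: income exceeds $14,900 by $2,500, which is 1 full-or-partial $2,500 increment; reduction = 1 × $85 = $85, leaving $3,384.
Rafael ($89,400): Health Coverage Credit: income exceeds $14,900 by $74,500, which is 30 full-or-partial $2,500 increments; reduction = 30 × $85 = $2,550, leaving $919.
Difference: |$3,384 − $919| = $2,465.

$2,465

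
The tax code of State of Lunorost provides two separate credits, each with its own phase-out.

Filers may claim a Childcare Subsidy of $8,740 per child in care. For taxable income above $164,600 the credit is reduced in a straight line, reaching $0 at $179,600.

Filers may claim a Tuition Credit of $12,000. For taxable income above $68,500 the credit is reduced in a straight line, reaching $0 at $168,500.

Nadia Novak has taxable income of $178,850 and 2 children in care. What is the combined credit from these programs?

Childcare Subsidy: base = 2 × $8,740 = $17,480. $178,850 is $14,250 into a $15,000 phase-out range, leaving 750/15,000 of the credit: $17,480 × 750/15,000 = $874.
Tuition Credit: $178,850 is at or above $168,500, so the credit is $0.
Total: $874 + $0 = $874.

$874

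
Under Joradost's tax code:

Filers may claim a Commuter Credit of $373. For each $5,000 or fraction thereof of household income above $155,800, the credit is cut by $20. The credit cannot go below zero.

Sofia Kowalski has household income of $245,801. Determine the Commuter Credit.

Commuter Credit: income exceeds $155,800 by $90,001 → 19 increments × $20 = $380 ≥ base, so the credit is $0.

$0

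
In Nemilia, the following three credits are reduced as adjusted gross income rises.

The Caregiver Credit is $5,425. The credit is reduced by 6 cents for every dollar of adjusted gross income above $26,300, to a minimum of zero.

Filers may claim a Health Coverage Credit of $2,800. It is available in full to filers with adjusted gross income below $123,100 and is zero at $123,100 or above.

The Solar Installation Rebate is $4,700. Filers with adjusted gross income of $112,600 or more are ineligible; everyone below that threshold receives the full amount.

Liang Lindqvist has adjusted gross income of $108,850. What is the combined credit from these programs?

Caregiver Credit: 6% of the $82,550 excess over $26,300 is $4,953; credit = $5,425 − $4,953 = $472.
Health Coverage Credit: $108,850 is below the $123,100 cutoff, so the full $2,800 applies.
Solar Installation Rebate: $108,850 is below the $112,600 cutoff, so the full $4,700 applies.
Total: $472 + $2,800 + $4,700 = $7,972.

$7,972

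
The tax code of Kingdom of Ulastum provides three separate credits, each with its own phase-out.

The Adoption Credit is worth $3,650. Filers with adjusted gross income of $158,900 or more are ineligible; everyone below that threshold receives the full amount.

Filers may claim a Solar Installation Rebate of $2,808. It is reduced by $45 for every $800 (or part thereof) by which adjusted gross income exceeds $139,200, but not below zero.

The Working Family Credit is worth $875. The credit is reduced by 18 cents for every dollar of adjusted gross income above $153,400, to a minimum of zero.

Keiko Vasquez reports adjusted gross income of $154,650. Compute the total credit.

$6,208

Adoption Credit: $154,650 is below the $158,900 cutoff, so the full $3,650 applies.
Solar Installation Rebate: income exceeds $139,200 by $15,450, which is 20 full-or-partial $800 increments; reduction = 20 × $45 = $900, leaving $1,908.
Working Family Credit: 18% of the $1,250 excess over $153,400 is $225; credit = $875 − $225 = $650.
Total: $3,650 + $1,908 + $650 = $6,208.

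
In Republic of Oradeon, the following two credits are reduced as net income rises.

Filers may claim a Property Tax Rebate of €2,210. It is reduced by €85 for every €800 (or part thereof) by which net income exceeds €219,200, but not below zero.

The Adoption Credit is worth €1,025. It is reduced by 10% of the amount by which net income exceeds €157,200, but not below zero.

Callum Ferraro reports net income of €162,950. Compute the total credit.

Property Tax Rebate: €162,950 is at or below the €219,200 threshold, so the full €2,210 applies.
Adoption Credit: 10% of the €5,750 excess over €157,200 is €575; credit = €1,025 − €575 = €450.
Total: €2,210 + €450 = €2,660.

€2,660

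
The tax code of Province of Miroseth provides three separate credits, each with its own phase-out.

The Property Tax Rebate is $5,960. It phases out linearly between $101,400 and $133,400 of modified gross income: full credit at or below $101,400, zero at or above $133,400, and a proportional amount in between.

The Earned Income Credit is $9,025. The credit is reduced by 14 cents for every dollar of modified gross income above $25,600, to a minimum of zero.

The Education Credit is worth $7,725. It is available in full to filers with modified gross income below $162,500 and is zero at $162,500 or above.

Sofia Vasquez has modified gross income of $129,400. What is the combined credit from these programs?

$8,470

Property Tax Rebate: $129,400 is $28,000 into a $32,000 phase-out range, leaving 4,000/32,000 of the credit: $5,960 × 4,000/32,000 = $745.
Earned Income Credit: 14% of the $103,800 excess over $25,600 is $14,532 ≥ base, so the credit is $0.
Education Credit: $129,400 is below the $162,500 cutoff, so the full $7,725 applies.
Total: $745 + $0 + $7,725 = $8,470.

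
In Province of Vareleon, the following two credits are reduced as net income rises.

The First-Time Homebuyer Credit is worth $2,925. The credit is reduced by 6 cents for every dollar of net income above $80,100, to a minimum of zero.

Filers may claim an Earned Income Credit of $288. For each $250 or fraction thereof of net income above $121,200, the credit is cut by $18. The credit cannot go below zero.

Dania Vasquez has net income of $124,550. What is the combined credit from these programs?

$294

First-Time Homebuyer Credit: 6% of the $44,450 excess over $80,100 is $2,667; credit = $2,925 − $2,667 = $258.
Earned Income Credit: income exceeds $121,200 by $3,350, which is 14 full-or-partial $250 increments; reduction = 14 × $18 = $252, leaving $36.
Total: $258 + $36 = $294.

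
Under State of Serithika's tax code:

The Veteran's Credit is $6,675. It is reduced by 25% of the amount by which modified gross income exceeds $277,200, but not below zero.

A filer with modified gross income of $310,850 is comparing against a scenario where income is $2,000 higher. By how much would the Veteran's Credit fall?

$0

At $310,850 — 25% of the $33,650 excess over $277,200 is $8,412.50 ≥ base, so the credit is $0.
At $312,850 — 25% of the $35,650 excess over $277,200 is $8,912.50 ≥ base, so the credit is $0.
Lost: $0 − $0 = $0.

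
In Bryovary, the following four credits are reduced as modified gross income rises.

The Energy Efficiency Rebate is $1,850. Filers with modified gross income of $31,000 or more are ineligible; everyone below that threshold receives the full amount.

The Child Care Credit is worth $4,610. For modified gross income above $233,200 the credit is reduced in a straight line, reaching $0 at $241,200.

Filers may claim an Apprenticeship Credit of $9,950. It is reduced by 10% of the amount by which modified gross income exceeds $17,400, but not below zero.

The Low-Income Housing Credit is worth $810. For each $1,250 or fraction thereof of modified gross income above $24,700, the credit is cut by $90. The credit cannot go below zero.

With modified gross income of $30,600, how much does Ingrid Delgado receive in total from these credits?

$15,450

Energy Efficiency Rebate: $30,600 is below the $31,000 cutoff, so the full $1,850 applies.
Child Care Credit: $30,600 is at or below the $233,200 threshold, so the full $4,610 applies.
Apprenticeship Credit: 10% of the $13,200 excess over $17,400 is $1,320; credit = $9,950 − $1,320 = $8,630.
Low-Income Housing Credit: income exceeds $24,700 by $5,900, which is 5 full-or-partial $1,250 increments; reduction = 5 × $90 = $450, leaving $360.
Total: $1,850 + $4,610 + $8,630 + $360 = $15,450.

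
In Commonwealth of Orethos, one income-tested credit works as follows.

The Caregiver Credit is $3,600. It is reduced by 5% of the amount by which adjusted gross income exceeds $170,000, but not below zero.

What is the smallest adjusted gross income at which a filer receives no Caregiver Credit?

$242,000

The credit falls by 5% of each dollar above $170,000, so it reaches zero when the excess is $3,600 / 5% = $72,000: income = $170,000 + $72,000 = $242,000.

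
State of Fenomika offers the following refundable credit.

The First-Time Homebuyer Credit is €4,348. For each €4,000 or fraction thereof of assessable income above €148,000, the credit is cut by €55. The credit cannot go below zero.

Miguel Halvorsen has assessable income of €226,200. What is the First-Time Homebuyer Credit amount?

€3,248

First-Time Homebuyer Credit: income exceeds €148,000 by €78,200, which is 20 full-or-partial €4,000 increments; reduction = 20 × €55 = €1,100, leaving €3,248.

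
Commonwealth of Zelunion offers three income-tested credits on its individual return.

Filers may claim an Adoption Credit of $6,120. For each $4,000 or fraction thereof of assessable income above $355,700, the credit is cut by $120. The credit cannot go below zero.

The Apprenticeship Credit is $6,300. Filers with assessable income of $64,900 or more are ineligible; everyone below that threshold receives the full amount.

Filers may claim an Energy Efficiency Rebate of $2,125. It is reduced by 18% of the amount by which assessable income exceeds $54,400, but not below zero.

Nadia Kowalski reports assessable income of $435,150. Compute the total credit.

$3,720

Adoption Credit: income exceeds $355,700 by $79,450, which is 20 full-or-partial $4,000 increments; reduction = 20 × $120 = $2,400, leaving $3,720.
Apprenticeship Credit: $435,150 meets or exceeds the $64,900 cutoff, so the credit is $0.
Energy Efficiency Rebate: 18% of the $380,750 excess over $54,400 is $68,535 ≥ base, so the credit is $0.
Total: $3,720 + $0 + $0 = $3,720.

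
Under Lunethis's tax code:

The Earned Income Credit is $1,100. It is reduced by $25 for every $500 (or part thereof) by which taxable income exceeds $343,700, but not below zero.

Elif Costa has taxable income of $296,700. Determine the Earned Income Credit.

$1,100

Earned Income Credit: $296,700 is at or below the $343,700 threshold, so the full $1,100 applies.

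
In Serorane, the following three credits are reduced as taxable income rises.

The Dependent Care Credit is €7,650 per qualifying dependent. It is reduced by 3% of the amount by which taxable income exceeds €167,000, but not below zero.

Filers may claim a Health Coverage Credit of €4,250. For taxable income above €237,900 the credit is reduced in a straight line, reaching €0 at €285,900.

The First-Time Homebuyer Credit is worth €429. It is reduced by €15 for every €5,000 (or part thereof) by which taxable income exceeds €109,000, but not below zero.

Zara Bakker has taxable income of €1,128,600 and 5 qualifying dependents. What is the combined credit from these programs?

Dependent Care Credit: base = 5 × €7,650 = €38,250. 3% of the €961,600 excess over €167,000 is €28,848; credit = €38,250 − €28,848 = €9,402.
Health Coverage Credit: €1,128,600 is at or above €285,900, so the credit is €0.
First-Time Homebuyer Credit: income exceeds €109,000 by €1,019,600 → 204 increments × €15 = €3,060 ≥ base, so the credit is €0.
Total: €9,402 + €0 + €0 = €9,402.

€9,402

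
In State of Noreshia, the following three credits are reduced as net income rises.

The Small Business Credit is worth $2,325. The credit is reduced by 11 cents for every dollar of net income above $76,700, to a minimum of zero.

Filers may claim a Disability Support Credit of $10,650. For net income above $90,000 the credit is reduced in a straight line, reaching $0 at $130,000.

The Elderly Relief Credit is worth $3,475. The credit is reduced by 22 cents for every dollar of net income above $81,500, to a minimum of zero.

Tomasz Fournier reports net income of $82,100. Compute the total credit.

$15,724

Small Business Credit: 11% of the $5,400 excess over $76,700 is $594; credit = $2,325 − $594 = $1,731.
Disability Support Credit: $82,100 is at or below the $90,000 threshold, so the full $10,650 applies.
Elderly Relief Credit: 22% of the $600 excess over $81,500 is $132; credit = $3,475 − $132 = $3,343.
Total: $1,731 + $10,650 + $3,343 = $15,724.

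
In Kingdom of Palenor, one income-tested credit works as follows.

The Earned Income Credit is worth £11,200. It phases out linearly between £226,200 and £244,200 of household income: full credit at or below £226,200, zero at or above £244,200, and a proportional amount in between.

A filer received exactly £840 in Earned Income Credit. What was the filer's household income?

£242,850

£840 is 840/11,200 of the full £11,200, so 10,360/11,200 of the £18,000 range has been used: income = £226,200 + £18,000 × 10,360/11,200 = £242,850.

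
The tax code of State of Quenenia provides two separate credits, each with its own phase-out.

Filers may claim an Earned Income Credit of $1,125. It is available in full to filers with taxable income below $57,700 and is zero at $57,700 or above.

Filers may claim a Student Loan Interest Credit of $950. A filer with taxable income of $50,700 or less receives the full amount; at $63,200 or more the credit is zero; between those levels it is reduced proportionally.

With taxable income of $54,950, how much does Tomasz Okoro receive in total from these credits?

Earned Income Credit: $54,950 is below the $57,700 cutoff, so the full $1,125 applies.
Student Loan Interest Credit: $54,950 is $4,250 into a $12,500 phase-out range, leaving 8,250/12,500 of the credit: $950 × 8,250/12,500 = $627.
Total: $1,125 + $627 = $1,752.

$1,752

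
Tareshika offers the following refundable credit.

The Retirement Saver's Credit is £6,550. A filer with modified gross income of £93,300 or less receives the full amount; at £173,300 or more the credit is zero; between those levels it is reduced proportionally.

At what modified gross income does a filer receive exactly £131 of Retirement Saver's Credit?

£131 is 131/6,550 of the full £6,550, so 6,419/6,550 of the £80,000 range has been used: income = £93,300 + £80,000 × 6,419/6,550 = £171,700.

£171,700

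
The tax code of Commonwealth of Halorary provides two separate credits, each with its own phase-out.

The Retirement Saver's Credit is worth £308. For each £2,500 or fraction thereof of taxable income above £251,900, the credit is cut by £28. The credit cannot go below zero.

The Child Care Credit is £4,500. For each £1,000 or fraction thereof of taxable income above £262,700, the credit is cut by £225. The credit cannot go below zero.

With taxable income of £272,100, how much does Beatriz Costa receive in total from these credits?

Retirement Saver's Credit: income exceeds £251,900 by £20,200, which is 9 full-or-partial £2,500 increments; reduction = 9 × £28 = £252, leaving £56.
Child Care Credit: income exceeds £262,700 by £9,400, which is 10 full-or-partial £1,000 increments; reduction = 10 × £225 = £2,250, leaving £2,250.
Total: £56 + £2,250 = £2,306.

£2,306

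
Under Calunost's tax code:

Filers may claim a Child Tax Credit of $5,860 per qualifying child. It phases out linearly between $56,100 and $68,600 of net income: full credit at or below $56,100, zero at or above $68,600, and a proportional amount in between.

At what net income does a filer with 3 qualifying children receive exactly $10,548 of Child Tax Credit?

$61,100

Full credit = 3 × $5,860 = $17,580.
$10,548 is 10,548/17,580 of the full $17,580, so 7,032/17,580 of the $12,500 range has been used: income = $56,100 + $12,500 × 7,032/17,580 = $61,100.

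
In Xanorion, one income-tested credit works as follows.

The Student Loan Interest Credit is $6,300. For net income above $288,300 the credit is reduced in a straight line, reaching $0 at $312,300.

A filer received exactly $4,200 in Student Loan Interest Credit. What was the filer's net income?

$296,300

$4,200 is 4,200/6,300 of the full $6,300, so 2,100/6,300 of the $24,000 range has been used: income = $288,300 + $24,000 × 2,100/6,300 = $296,300.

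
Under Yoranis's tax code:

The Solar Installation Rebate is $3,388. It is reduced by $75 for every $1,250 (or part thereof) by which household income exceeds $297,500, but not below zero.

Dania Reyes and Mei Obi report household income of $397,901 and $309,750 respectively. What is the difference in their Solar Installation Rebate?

Dania ($397,901): Solar Installation Rebate: income exceeds $297,500 by $100,401 → 81 increments × $75 = $6,075 ≥ base, so the credit is $0.
Mei ($309,750): Solar Installation Rebate: income exceeds $297,500 by $12,250, which is 10 full-or-partial $1,250 increments; reduction = 10 × $75 = $750, leaving $2,638.
Difference: |$0 − $2,638| = $2,638.

$2,638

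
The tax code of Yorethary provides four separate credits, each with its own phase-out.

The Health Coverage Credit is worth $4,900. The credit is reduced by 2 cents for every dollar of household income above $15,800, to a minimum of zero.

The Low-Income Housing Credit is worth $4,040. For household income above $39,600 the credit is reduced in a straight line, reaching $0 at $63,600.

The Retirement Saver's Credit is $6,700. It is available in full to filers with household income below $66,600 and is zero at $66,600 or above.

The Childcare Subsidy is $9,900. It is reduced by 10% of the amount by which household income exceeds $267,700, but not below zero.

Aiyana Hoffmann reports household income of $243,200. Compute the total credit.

$10,252

Health Coverage Credit: 2% of the $227,400 excess over $15,800 is $4,548; credit = $4,900 − $4,548 = $352.
Low-Income Housing Credit: $243,200 is at or above $63,600, so the credit is $0.
Retirement Saver's Credit: $243,200 meets or exceeds the $66,600 cutoff, so the credit is $0.
Childcare Subsidy: $243,200 is at or below the $267,700 threshold, so the full $9,900 applies.
Total: $352 + $0 + $0 + $9,900 = $10,252.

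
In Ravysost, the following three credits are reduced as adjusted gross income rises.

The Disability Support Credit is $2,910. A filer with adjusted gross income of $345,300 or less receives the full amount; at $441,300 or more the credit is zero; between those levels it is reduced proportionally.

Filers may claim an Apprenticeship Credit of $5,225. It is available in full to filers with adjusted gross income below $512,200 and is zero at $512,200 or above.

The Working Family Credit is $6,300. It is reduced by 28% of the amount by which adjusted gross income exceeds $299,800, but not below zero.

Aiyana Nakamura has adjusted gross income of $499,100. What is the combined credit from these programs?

Disability Support Credit: $499,100 is at or above $441,300, so the credit is $0.
Apprenticeship Credit: $499,100 is below the $512,200 cutoff, so the full $5,225 applies.
Working Family Credit: 28% of the $199,300 excess over $299,800 is $55,804 ≥ base, so the credit is $0.
Total: $0 + $5,225 + $0 = $5,225.

$5,225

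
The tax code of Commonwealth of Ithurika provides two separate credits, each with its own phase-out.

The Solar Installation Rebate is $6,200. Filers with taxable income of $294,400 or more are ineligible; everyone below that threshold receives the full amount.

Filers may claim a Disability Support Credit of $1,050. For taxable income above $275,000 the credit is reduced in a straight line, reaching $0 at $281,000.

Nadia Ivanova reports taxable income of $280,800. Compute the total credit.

$6,235

Solar Installation Rebate: $280,800 is below the $294,400 cutoff, so the full $6,200 applies.
Disability Support Credit: $280,800 is $5,800 into a $6,000 phase-out range, leaving 200/6,000 of the credit: $1,050 × 200/6,000 = $35.
Total: $6,200 + $35 = $6,235.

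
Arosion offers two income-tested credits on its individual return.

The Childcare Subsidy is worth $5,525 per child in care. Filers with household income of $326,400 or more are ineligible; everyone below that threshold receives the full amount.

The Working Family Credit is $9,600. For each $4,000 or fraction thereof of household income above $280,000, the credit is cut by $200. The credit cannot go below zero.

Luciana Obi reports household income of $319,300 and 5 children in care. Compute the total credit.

Childcare Subsidy: base = 5 × $5,525 = $27,625. $319,300 is below the $326,400 cutoff, so the full $27,625 applies.
Working Family Credit: income exceeds $280,000 by $39,300, which is 10 full-or-partial $4,000 increments; reduction = 10 × $200 = $2,000, leaving $7,600.
Total: $27,625 + $7,600 = $35,225.

$35,225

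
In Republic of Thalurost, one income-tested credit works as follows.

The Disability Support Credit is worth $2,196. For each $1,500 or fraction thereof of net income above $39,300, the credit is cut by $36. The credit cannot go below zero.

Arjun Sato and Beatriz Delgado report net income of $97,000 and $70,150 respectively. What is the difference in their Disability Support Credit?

Arjun ($97,000): Disability Support Credit: income exceeds $39,300 by $57,700, which is 39 full-or-partial $1,500 increments; reduction = 39 × $36 = $1,404, leaving $792.
Beatriz ($70,150): Disability Support Credit: income exceeds $39,300 by $30,850, which is 21 full-or-partial $1,500 increments; reduction = 21 × $36 = $756, leaving $1,440.
Difference: |$792 − $1,440| = $648.

$648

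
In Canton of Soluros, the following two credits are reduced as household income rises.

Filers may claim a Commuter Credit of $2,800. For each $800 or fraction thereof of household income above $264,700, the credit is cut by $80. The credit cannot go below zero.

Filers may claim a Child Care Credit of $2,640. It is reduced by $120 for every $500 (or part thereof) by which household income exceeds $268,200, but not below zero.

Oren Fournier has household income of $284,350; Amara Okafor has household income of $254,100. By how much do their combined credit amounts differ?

Oren ($284,350): Commuter Credit: income exceeds $264,700 by $19,650, which is 25 full-or-partial $800 increments; reduction = 25 × $80 = $2,000, leaving $800. Child Care Credit: income exceeds $268,200 by $16,150 → 33 increments × $120 = $3,960 ≥ base, so the credit is $0. total $800 + $0 = $800
Amara ($254,100): Commuter Credit: $254,100 is at or below the $264,700 threshold, so the full $2,800 applies. Child Care Credit: $254,100 is at or below the $268,200 threshold, so the full $2,640 applies. total $2,800 + $2,640 = $5,440
Difference: |$800 − $5,440| = $4,640.

$4,640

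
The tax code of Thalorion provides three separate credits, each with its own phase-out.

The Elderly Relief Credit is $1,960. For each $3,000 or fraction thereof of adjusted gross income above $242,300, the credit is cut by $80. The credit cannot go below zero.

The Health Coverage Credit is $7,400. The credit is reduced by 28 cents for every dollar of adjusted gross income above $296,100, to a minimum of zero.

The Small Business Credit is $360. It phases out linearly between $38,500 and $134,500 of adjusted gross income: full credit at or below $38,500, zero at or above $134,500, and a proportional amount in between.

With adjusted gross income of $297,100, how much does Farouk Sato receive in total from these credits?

$7,560

Elderly Relief Credit: income exceeds $242,300 by $54,800, which is 19 full-or-partial $3,000 increments; reduction = 19 × $80 = $1,520, leaving $440.
Health Coverage Credit: 28% of the $1,000 excess over $296,100 is $280; credit = $7,400 − $280 = $7,120.
Small Business Credit: $297,100 is at or above $134,500, so the credit is $0.
Total: $440 + $7,120 + $0 = $7,560.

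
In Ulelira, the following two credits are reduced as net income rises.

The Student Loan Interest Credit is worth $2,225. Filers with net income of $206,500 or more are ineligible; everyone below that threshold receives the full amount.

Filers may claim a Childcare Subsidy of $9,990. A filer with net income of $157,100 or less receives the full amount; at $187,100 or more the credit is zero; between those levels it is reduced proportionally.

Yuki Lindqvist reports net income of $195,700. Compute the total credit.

$2,225

Student Loan Interest Credit: $195,700 is below the $206,500 cutoff, so the full $2,225 applies.
Childcare Subsidy: $195,700 is at or above $187,100, so the credit is $0.
Total: $2,225 + $0 = $2,225.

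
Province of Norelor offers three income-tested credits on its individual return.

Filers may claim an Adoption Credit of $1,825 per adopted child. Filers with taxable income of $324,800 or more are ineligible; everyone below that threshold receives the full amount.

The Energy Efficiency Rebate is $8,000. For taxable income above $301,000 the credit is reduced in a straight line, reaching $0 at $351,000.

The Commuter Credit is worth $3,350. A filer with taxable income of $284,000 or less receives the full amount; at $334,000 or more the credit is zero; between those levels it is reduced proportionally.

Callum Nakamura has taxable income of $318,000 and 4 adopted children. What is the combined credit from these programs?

$13,652

Adoption Credit: base = 4 × $1,825 = $7,300. $318,000 is below the $324,800 cutoff, so the full $7,300 applies.
Energy Efficiency Rebate: $318,000 is $17,000 into a $50,000 phase-out range, leaving 33,000/50,000 of the credit: $8,000 × 33,000/50,000 = $5,280.
Commuter Credit: $318,000 is $34,000 into a $50,000 phase-out range, leaving 16,000/50,000 of the credit: $3,350 × 16,000/50,000 = $1,072.
Total: $7,300 + $5,280 + $1,072 = $13,652.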